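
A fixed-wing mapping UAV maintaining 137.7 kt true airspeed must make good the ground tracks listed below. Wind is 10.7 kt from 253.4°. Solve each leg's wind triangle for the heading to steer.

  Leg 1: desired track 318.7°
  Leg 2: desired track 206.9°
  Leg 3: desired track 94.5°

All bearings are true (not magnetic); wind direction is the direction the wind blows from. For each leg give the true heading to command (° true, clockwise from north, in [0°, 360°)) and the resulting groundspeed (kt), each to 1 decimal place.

Leg 1: desired track 318.7°; wind correction -4.0° → command heading 314.7°, groundspeed 132.9 kt
Leg 2: desired track 206.9°; wind correction +3.2° → command heading 210.1°, groundspeed 130.1 kt
Leg 3: desired track 94.5°; wind correction +1.6° → command heading 96.1°, groundspeed 147.6 kt

Leg 1: heading=314.7°, groundspeed=132.9 kt
Leg 2: heading=210.1°, groundspeed=130.1 kt
Leg 3: heading=96.1°, groundspeed=147.6 kt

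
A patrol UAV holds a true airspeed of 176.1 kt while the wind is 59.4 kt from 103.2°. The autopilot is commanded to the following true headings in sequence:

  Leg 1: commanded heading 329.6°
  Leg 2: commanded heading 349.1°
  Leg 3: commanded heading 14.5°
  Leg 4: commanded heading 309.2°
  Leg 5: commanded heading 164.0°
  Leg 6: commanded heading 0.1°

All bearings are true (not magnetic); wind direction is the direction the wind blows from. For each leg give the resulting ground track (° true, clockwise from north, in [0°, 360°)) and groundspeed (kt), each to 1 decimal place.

Leg 1: track=318.4°, groundspeed=221.3 kt
Leg 2: track=334.0°, groundspeed=207.6 kt
Leg 3: track=355.7°, groundspeed=184.6 kt
Leg 4: track=302.7°, groundspeed=231.0 kt
Leg 5: track=183.4°, groundspeed=156.0 kt
Leg 6: track=343.1°, groundspeed=198.2 kt

Leg 1: heading 329.6°; drift -11.2° → track 318.4°, groundspeed 221.3 kt
Leg 2: heading 349.1°; drift -15.1° → track 334.0°, groundspeed 207.6 kt
Leg 3: heading 14.5°; drift -18.8° → track 355.7°, groundspeed 184.6 kt
Leg 4: heading 309.2°; drift -6.5° → track 302.7°, groundspeed 231.0 kt
Leg 5: heading 164.0°; drift +19.4° → track 183.4°, groundspeed 156.0 kt
Leg 6: heading 0.1°; drift -17.0° → track 343.1°, groundspeed 198.2 kt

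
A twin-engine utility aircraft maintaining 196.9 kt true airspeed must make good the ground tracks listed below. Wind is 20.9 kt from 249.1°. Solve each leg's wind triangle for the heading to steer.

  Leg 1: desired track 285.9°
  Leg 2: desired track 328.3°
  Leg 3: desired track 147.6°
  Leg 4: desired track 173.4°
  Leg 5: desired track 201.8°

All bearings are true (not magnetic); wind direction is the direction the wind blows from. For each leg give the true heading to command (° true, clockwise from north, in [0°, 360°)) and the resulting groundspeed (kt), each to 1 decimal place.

Leg 1: desired track 285.9°; wind correction -3.6° → command heading 282.3°, groundspeed 179.8 kt
Leg 2: desired track 328.3°; wind correction -6.0° → command heading 322.3°, groundspeed 191.9 kt
Leg 3: desired track 147.6°; wind correction +6.0° → command heading 153.6°, groundspeed 200.0 kt
Leg 4: desired track 173.4°; wind correction +5.9° → command heading 179.3°, groundspeed 190.7 kt
Leg 5: desired track 201.8°; wind correction +4.5° → command heading 206.3°, groundspeed 182.1 kt

Leg 1: heading=282.3°, groundspeed=179.8 kt
Leg 2: heading=322.3°, groundspeed=191.9 kt
Leg 3: heading=153.6°, groundspeed=200.0 kt
Leg 4: heading=179.3°, groundspeed=190.7 kt
Leg 5: heading=206.3°, groundspeed=182.1 kt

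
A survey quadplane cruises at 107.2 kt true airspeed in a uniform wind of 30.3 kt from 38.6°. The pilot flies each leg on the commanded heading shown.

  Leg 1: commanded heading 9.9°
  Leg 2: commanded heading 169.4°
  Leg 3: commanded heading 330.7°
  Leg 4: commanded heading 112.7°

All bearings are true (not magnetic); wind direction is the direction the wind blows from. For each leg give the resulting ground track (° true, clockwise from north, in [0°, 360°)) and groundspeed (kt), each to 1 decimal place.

Leg 1: heading 9.9°; drift -10.2° → track 359.7°, groundspeed 81.9 kt
Leg 2: heading 169.4°; drift +10.2° → track 179.6°, groundspeed 129.1 kt
Leg 3: heading 330.7°; drift -16.3° → track 314.4°, groundspeed 99.8 kt
Leg 4: heading 112.7°; drift +16.4° → track 129.1°, groundspeed 103.1 kt

Leg 1: track=359.7°, groundspeed=81.9 kt
Leg 2: track=179.6°, groundspeed=129.1 kt
Leg 3: track=314.4°, groundspeed=99.8 kt
Leg 4: track=129.1°, groundspeed=103.1 kt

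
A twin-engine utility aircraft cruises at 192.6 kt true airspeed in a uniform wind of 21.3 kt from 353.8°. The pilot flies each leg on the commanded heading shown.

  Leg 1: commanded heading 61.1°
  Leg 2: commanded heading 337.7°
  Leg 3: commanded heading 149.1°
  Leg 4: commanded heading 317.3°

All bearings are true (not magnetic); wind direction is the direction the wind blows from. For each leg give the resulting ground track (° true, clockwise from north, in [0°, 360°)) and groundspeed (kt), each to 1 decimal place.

Leg 1: heading 61.1°; drift +6.1° → track 67.2°, groundspeed 185.4 kt
Leg 2: heading 337.7°; drift -2.0° → track 335.7°, groundspeed 172.2 kt
Leg 3: heading 149.1°; drift +2.4° → track 151.5°, groundspeed 212.1 kt
Leg 4: heading 317.3°; drift -4.1° → track 313.2°, groundspeed 175.9 kt

Leg 1: track=67.2°, groundspeed=185.4 kt
Leg 2: track=335.7°, groundspeed=172.2 kt
Leg 3: track=151.5°, groundspeed=212.1 kt
Leg 4: track=313.2°, groundspeed=175.9 kt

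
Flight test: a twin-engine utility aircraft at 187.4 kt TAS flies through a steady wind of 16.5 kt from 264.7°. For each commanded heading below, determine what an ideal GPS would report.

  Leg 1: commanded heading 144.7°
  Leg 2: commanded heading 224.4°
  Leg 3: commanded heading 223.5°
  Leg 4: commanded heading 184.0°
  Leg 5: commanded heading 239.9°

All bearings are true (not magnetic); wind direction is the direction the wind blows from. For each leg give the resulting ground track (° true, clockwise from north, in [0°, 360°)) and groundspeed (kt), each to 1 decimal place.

Leg 1: track=140.5°, groundspeed=196.2 kt
Leg 2: track=220.9°, groundspeed=175.1 kt
Leg 3: track=219.9°, groundspeed=175.3 kt
Leg 4: track=179.0°, groundspeed=185.4 kt
Leg 5: track=237.6°, groundspeed=172.6 kt

Leg 1: heading 144.7°; drift -4.2° → track 140.5°, groundspeed 196.2 kt
Leg 2: heading 224.4°; drift -3.5° → track 220.9°, groundspeed 175.1 kt
Leg 3: heading 223.5°; drift -3.6° → track 219.9°, groundspeed 175.3 kt
Leg 4: heading 184.0°; drift -5.0° → track 179.0°, groundspeed 185.4 kt
Leg 5: heading 239.9°; drift -2.3° → track 237.6°, groundspeed 172.6 kt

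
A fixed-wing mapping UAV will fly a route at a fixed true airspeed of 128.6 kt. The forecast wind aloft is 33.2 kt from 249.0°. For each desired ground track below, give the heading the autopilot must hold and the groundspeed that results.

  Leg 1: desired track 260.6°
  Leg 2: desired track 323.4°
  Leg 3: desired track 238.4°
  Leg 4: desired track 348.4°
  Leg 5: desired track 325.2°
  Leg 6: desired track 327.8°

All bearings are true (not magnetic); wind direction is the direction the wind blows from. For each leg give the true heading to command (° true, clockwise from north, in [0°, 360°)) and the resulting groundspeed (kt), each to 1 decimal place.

Leg 1: desired track 260.6°; wind correction -3.0° → command heading 257.6°, groundspeed 95.9 kt
Leg 2: desired track 323.4°; wind correction -14.4° → command heading 309.0°, groundspeed 115.6 kt
Leg 3: desired track 238.4°; wind correction +2.7° → command heading 241.1°, groundspeed 95.8 kt
Leg 4: desired track 348.4°; wind correction -14.8° → command heading 333.6°, groundspeed 129.8 kt
Leg 5: desired track 325.2°; wind correction -14.5° → command heading 310.7°, groundspeed 116.6 kt
Leg 6: desired track 327.8°; wind correction -14.7° → command heading 313.1°, groundspeed 118.0 kt

Leg 1: heading=257.6°, groundspeed=95.9 kt
Leg 2: heading=309.0°, groundspeed=115.6 kt
Leg 3: heading=241.1°, groundspeed=95.8 kt
Leg 4: heading=333.6°, groundspeed=129.8 kt
Leg 5: heading=310.7°, groundspeed=116.6 kt
Leg 6: heading=313.1°, groundspeed=118.0 kt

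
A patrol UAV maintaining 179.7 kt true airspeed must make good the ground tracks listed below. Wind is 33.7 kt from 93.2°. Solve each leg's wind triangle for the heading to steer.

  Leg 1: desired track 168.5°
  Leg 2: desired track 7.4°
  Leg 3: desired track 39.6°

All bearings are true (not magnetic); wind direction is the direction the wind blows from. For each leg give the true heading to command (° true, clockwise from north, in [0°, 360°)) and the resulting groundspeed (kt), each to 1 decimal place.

Leg 1: desired track 168.5°; wind correction -10.5° → command heading 158.0°, groundspeed 168.2 kt
Leg 2: desired track 7.4°; wind correction +10.8° → command heading 18.2°, groundspeed 174.1 kt
Leg 3: desired track 39.6°; wind correction +8.7° → command heading 48.3°, groundspeed 157.6 kt

Leg 1: heading=158.0°, groundspeed=168.2 kt
Leg 2: heading=18.2°, groundspeed=174.1 kt
Leg 3: heading=48.3°, groundspeed=157.6 kt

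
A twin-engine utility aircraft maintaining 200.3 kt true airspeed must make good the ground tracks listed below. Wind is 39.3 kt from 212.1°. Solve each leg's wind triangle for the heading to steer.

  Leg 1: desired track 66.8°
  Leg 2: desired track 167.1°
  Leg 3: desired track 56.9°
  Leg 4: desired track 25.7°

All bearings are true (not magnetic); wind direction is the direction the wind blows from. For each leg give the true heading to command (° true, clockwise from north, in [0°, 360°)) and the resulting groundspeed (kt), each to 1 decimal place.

Leg 1: desired track 66.8°; wind correction +6.4° → command heading 73.2°, groundspeed 231.4 kt
Leg 2: desired track 167.1°; wind correction +8.0° → command heading 175.1°, groundspeed 170.6 kt
Leg 3: desired track 56.9°; wind correction +4.7° → command heading 61.6°, groundspeed 235.3 kt
Leg 4: desired track 25.7°; wind correction -1.3° → command heading 24.4°, groundspeed 239.3 kt

Leg 1: heading=73.2°, groundspeed=231.4 kt
Leg 2: heading=175.1°, groundspeed=170.6 kt
Leg 3: heading=61.6°, groundspeed=235.3 kt
Leg 4: heading=24.4°, groundspeed=239.3 kt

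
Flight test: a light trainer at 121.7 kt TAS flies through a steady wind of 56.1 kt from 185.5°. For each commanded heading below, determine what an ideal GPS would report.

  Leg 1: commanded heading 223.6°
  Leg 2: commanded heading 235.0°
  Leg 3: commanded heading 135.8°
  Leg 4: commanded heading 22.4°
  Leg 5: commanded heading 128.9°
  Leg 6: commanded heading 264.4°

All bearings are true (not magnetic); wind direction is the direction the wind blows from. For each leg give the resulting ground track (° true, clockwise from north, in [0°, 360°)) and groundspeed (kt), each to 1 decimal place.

Leg 1: heading 223.6°; drift +24.1° → track 247.7°, groundspeed 84.9 kt
Leg 2: heading 235.0°; drift +26.6° → track 261.6°, groundspeed 95.3 kt
Leg 3: heading 135.8°; drift -26.6° → track 109.2°, groundspeed 95.5 kt
Leg 4: heading 22.4°; drift -5.3° → track 17.1°, groundspeed 176.1 kt
Leg 5: heading 128.9°; drift -27.3° → track 101.6°, groundspeed 102.2 kt
Leg 6: heading 264.4°; drift +26.4° → track 290.8°, groundspeed 123.8 kt

Leg 1: track=247.7°, groundspeed=84.9 kt
Leg 2: track=261.6°, groundspeed=95.3 kt
Leg 3: track=109.2°, groundspeed=95.5 kt
Leg 4: track=17.1°, groundspeed=176.1 kt
Leg 5: track=101.6°, groundspeed=102.2 kt
Leg 6: track=290.8°, groundspeed=123.8 kt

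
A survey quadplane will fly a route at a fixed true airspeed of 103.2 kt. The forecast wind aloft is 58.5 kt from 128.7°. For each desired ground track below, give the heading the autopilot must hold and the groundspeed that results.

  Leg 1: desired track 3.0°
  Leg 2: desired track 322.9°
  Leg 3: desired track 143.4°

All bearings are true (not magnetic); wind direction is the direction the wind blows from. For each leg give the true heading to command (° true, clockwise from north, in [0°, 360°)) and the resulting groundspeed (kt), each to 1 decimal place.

Leg 1: desired track 3.0°; wind correction +27.4° → command heading 30.4°, groundspeed 125.8 kt
Leg 2: desired track 322.9°; wind correction +8.0° → command heading 330.9°, groundspeed 158.9 kt
Leg 3: desired track 143.4°; wind correction -8.3° → command heading 135.1°, groundspeed 45.5 kt

Leg 1: heading=30.4°, groundspeed=125.8 kt
Leg 2: heading=330.9°, groundspeed=158.9 kt
Leg 3: heading=135.1°, groundspeed=45.5 kt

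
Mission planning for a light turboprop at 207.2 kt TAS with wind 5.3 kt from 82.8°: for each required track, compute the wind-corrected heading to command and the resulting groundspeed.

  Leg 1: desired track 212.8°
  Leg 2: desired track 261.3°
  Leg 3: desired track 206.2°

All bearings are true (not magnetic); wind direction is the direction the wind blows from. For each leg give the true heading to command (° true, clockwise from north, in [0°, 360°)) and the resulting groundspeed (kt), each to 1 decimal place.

Leg 1: desired track 212.8°; wind correction -1.1° → command heading 211.7°, groundspeed 210.6 kt
Leg 2: desired track 261.3°; wind correction +0.0° → command heading 261.3°, groundspeed 212.5 kt
Leg 3: desired track 206.2°; wind correction -1.2° → command heading 205.0°, groundspeed 210.1 kt

Leg 1: heading=211.7°, groundspeed=210.6 kt
Leg 2: heading=261.3°, groundspeed=212.5 kt
Leg 3: heading=205.0°, groundspeed=210.1 kt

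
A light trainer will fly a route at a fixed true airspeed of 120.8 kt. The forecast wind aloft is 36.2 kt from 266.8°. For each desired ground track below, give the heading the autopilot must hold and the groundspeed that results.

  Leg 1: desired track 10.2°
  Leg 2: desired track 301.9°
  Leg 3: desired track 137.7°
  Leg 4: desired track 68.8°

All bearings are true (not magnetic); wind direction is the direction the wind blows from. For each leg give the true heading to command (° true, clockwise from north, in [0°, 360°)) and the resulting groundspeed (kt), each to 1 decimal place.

Leg 1: desired track 10.2°; wind correction -16.9° → command heading 353.3°, groundspeed 123.9 kt
Leg 2: desired track 301.9°; wind correction -9.9° → command heading 292.0°, groundspeed 89.4 kt
Leg 3: desired track 137.7°; wind correction +13.4° → command heading 151.1°, groundspeed 140.3 kt
Leg 4: desired track 68.8°; wind correction -5.3° → command heading 63.5°, groundspeed 154.7 kt

Leg 1: heading=353.3°, groundspeed=123.9 kt
Leg 2: heading=292.0°, groundspeed=89.4 kt
Leg 3: heading=151.1°, groundspeed=140.3 kt
Leg 4: heading=63.5°, groundspeed=154.7 kt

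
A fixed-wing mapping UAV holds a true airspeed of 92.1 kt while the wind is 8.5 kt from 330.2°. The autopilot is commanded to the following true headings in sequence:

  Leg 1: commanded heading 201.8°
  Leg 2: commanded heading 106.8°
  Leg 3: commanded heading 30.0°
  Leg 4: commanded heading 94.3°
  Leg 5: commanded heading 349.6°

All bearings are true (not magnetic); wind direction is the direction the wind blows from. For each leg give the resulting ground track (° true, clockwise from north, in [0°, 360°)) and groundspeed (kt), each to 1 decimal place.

Leg 1: track=197.9°, groundspeed=97.6 kt
Leg 2: track=110.2°, groundspeed=98.4 kt
Leg 3: track=34.8°, groundspeed=88.1 kt
Leg 4: track=98.5°, groundspeed=97.1 kt
Leg 5: track=351.5°, groundspeed=84.1 kt

Leg 1: heading 201.8°; drift -3.9° → track 197.9°, groundspeed 97.6 kt
Leg 2: heading 106.8°; drift +3.4° → track 110.2°, groundspeed 98.4 kt
Leg 3: heading 30.0°; drift +4.8° → track 34.8°, groundspeed 88.1 kt
Leg 4: heading 94.3°; drift +4.2° → track 98.5°, groundspeed 97.1 kt
Leg 5: heading 349.6°; drift +1.9° → track 351.5°, groundspeed 84.1 kt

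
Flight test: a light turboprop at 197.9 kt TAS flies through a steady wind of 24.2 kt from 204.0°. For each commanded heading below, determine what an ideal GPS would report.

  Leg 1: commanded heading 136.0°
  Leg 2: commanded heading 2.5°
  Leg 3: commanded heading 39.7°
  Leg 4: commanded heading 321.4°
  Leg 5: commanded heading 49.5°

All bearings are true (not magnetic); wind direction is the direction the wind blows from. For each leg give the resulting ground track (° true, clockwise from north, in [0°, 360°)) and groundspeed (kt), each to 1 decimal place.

Leg 1: track=129.2°, groundspeed=190.2 kt
Leg 2: track=4.8°, groundspeed=220.6 kt
Leg 3: track=38.0°, groundspeed=221.3 kt
Leg 4: track=327.3°, groundspeed=210.1 kt
Leg 5: track=46.8°, groundspeed=220.0 kt

Leg 1: heading 136.0°; drift -6.8° → track 129.2°, groundspeed 190.2 kt
Leg 2: heading 2.5°; drift +2.3° → track 4.8°, groundspeed 220.6 kt
Leg 3: heading 39.7°; drift -1.7° → track 38.0°, groundspeed 221.3 kt
Leg 4: heading 321.4°; drift +5.9° → track 327.3°, groundspeed 210.1 kt
Leg 5: heading 49.5°; drift -2.7° → track 46.8°, groundspeed 220.0 kt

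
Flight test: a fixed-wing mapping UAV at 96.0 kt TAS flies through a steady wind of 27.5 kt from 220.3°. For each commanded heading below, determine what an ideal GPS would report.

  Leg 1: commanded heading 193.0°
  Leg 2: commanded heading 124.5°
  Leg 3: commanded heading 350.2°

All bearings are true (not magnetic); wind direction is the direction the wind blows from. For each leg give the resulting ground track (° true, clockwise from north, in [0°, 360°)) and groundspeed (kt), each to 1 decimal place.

Leg 1: heading 193.0°; drift -10.0° → track 183.0°, groundspeed 72.7 kt
Leg 2: heading 124.5°; drift -15.5° → track 109.0°, groundspeed 102.5 kt
Leg 3: heading 350.2°; drift +10.5° → track 0.7°, groundspeed 115.6 kt

Leg 1: track=183.0°, groundspeed=72.7 kt
Leg 2: track=109.0°, groundspeed=102.5 kt
Leg 3: track=0.7°, groundspeed=115.6 kt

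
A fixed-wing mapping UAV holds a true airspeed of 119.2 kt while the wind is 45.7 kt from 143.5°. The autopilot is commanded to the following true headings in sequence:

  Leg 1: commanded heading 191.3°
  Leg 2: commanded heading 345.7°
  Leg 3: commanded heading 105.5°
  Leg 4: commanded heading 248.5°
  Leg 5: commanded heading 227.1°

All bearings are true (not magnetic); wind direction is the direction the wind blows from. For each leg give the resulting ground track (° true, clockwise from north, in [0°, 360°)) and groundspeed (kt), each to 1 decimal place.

Leg 1: track=212.2°, groundspeed=94.8 kt
Leg 2: track=339.6°, groundspeed=162.4 kt
Leg 3: track=86.8°, groundspeed=87.8 kt
Leg 4: track=267.1°, groundspeed=138.3 kt
Leg 5: track=248.8°, groundspeed=122.8 kt

Leg 1: heading 191.3°; drift +20.9° → track 212.2°, groundspeed 94.8 kt
Leg 2: heading 345.7°; drift -6.1° → track 339.6°, groundspeed 162.4 kt
Leg 3: heading 105.5°; drift -18.7° → track 86.8°, groundspeed 87.8 kt
Leg 4: heading 248.5°; drift +18.6° → track 267.1°, groundspeed 138.3 kt
Leg 5: heading 227.1°; drift +21.7° → track 248.8°, groundspeed 122.8 kt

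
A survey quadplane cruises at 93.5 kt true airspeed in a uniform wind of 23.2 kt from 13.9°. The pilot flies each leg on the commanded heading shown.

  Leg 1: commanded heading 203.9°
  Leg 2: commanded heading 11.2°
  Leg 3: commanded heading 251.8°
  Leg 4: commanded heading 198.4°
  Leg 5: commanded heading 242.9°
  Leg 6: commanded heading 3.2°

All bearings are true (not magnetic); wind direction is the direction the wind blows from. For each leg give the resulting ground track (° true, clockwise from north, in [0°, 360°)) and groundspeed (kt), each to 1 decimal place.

Leg 1: heading 203.9°; drift -2.0° → track 201.9°, groundspeed 116.4 kt
Leg 2: heading 11.2°; drift -0.9° → track 10.3°, groundspeed 70.3 kt
Leg 3: heading 251.8°; drift -10.5° → track 241.3°, groundspeed 107.6 kt
Leg 4: heading 198.4°; drift -0.9° → track 197.5°, groundspeed 116.6 kt
Leg 5: heading 242.9°; drift -9.1° → track 233.8°, groundspeed 110.1 kt
Leg 6: heading 3.2°; drift -3.5° → track 359.7°, groundspeed 70.8 kt

Leg 1: track=201.9°, groundspeed=116.4 kt
Leg 2: track=10.3°, groundspeed=70.3 kt
Leg 3: track=241.3°, groundspeed=107.6 kt
Leg 4: track=197.5°, groundspeed=116.6 kt
Leg 5: track=233.8°, groundspeed=110.1 kt
Leg 6: track=359.7°, groundspeed=70.8 kt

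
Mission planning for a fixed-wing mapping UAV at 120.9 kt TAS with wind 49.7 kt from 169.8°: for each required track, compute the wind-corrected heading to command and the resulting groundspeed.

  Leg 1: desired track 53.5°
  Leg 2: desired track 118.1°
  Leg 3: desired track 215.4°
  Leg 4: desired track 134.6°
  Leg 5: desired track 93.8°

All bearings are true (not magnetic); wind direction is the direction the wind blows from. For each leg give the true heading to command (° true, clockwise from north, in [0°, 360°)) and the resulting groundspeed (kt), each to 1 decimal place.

Leg 1: heading=75.1°, groundspeed=134.4 kt
Leg 2: heading=136.9°, groundspeed=83.6 kt
Leg 3: heading=198.3°, groundspeed=80.8 kt
Leg 4: heading=148.3°, groundspeed=76.8 kt
Leg 5: heading=117.3°, groundspeed=98.8 kt

Leg 1: desired track 53.5°; wind correction +21.6° → command heading 75.1°, groundspeed 134.4 kt
Leg 2: desired track 118.1°; wind correction +18.8° → command heading 136.9°, groundspeed 83.6 kt
Leg 3: desired track 215.4°; wind correction -17.1° → command heading 198.3°, groundspeed 80.8 kt
Leg 4: desired track 134.6°; wind correction +13.7° → command heading 148.3°, groundspeed 76.8 kt
Leg 5: desired track 93.8°; wind correction +23.5° → command heading 117.3°, groundspeed 98.8 kt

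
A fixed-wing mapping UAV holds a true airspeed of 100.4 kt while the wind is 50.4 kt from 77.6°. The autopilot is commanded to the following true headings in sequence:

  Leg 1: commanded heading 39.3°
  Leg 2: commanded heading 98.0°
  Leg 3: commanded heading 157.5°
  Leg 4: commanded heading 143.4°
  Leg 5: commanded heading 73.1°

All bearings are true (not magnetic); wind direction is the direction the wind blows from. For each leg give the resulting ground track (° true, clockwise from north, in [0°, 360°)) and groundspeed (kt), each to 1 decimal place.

Leg 1: heading 39.3°; drift -27.2° → track 12.1°, groundspeed 68.4 kt
Leg 2: heading 98.0°; drift +18.3° → track 116.3°, groundspeed 56.0 kt
Leg 3: heading 157.5°; drift +28.5° → track 186.0°, groundspeed 104.1 kt
Leg 4: heading 143.4°; drift +30.0° → track 173.4°, groundspeed 92.0 kt
Leg 5: heading 73.1°; drift -4.5° → track 68.6°, groundspeed 50.3 kt

Leg 1: track=12.1°, groundspeed=68.4 kt
Leg 2: track=116.3°, groundspeed=56.0 kt
Leg 3: track=186.0°, groundspeed=104.1 kt
Leg 4: track=173.4°, groundspeed=92.0 kt
Leg 5: track=68.6°, groundspeed=50.3 kt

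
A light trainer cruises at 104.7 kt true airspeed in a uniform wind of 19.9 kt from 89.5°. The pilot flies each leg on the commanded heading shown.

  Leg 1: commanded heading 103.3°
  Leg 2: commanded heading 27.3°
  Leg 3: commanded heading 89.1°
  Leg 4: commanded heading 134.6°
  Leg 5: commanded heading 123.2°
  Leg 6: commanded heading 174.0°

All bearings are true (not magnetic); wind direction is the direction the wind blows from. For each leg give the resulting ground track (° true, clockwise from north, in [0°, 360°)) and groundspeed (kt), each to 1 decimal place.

Leg 1: track=106.5°, groundspeed=85.5 kt
Leg 2: track=16.8°, groundspeed=97.0 kt
Leg 3: track=89.0°, groundspeed=84.8 kt
Leg 4: track=143.4°, groundspeed=91.7 kt
Leg 5: track=130.3°, groundspeed=88.8 kt
Leg 6: track=184.9°, groundspeed=104.7 kt

Leg 1: heading 103.3°; drift +3.2° → track 106.5°, groundspeed 85.5 kt
Leg 2: heading 27.3°; drift -10.5° → track 16.8°, groundspeed 97.0 kt
Leg 3: heading 89.1°; drift -0.1° → track 89.0°, groundspeed 84.8 kt
Leg 4: heading 134.6°; drift +8.8° → track 143.4°, groundspeed 91.7 kt
Leg 5: heading 123.2°; drift +7.1° → track 130.3°, groundspeed 88.8 kt
Leg 6: heading 174.0°; drift +10.9° → track 184.9°, groundspeed 104.7 kt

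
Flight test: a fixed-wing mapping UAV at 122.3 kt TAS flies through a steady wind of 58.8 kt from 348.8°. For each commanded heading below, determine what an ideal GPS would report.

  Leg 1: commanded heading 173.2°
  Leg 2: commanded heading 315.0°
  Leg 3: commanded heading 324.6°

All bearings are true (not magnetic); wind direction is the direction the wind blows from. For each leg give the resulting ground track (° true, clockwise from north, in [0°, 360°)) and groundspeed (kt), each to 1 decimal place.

Leg 1: heading 173.2°; drift -1.4° → track 171.8°, groundspeed 181.0 kt
Leg 2: heading 315.0°; drift -24.0° → track 291.0°, groundspeed 80.4 kt
Leg 3: heading 324.6°; drift -19.3° → track 305.3°, groundspeed 72.8 kt

Leg 1: track=171.8°, groundspeed=181.0 kt
Leg 2: track=291.0°, groundspeed=80.4 kt
Leg 3: track=305.3°, groundspeed=72.8 kt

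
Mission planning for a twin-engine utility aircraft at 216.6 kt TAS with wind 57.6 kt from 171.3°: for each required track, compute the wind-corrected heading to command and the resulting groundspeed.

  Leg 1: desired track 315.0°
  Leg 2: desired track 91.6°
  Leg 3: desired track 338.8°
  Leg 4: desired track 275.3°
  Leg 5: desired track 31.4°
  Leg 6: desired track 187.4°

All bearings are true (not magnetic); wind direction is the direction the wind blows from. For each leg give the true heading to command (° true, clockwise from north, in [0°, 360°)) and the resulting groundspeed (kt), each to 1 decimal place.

Leg 1: desired track 315.0°; wind correction -9.1° → command heading 305.9°, groundspeed 260.3 kt
Leg 2: desired track 91.6°; wind correction +15.2° → command heading 106.8°, groundspeed 198.8 kt
Leg 3: desired track 338.8°; wind correction -3.3° → command heading 335.5°, groundspeed 272.5 kt
Leg 4: desired track 275.3°; wind correction -15.0° → command heading 260.3°, groundspeed 223.2 kt
Leg 5: desired track 31.4°; wind correction +9.9° → command heading 41.3°, groundspeed 257.5 kt
Leg 6: desired track 187.4°; wind correction -4.2° → command heading 183.2°, groundspeed 160.7 kt

Leg 1: heading=305.9°, groundspeed=260.3 kt
Leg 2: heading=106.8°, groundspeed=198.8 kt
Leg 3: heading=335.5°, groundspeed=272.5 kt
Leg 4: heading=260.3°, groundspeed=223.2 kt
Leg 5: heading=41.3°, groundspeed=257.5 kt
Leg 6: heading=183.2°, groundspeed=160.7 kt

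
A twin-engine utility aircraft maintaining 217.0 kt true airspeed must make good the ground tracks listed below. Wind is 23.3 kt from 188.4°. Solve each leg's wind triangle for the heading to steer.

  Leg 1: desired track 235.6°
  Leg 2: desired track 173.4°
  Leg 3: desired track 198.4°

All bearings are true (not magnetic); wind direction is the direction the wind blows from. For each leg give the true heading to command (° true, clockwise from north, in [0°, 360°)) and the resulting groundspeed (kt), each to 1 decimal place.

Leg 1: desired track 235.6°; wind correction -4.5° → command heading 231.1°, groundspeed 200.5 kt
Leg 2: desired track 173.4°; wind correction +1.6° → command heading 175.0°, groundspeed 194.4 kt
Leg 3: desired track 198.4°; wind correction -1.1° → command heading 197.3°, groundspeed 194.0 kt

Leg 1: heading=231.1°, groundspeed=200.5 kt
Leg 2: heading=175.0°, groundspeed=194.4 kt
Leg 3: heading=197.3°, groundspeed=194.0 kt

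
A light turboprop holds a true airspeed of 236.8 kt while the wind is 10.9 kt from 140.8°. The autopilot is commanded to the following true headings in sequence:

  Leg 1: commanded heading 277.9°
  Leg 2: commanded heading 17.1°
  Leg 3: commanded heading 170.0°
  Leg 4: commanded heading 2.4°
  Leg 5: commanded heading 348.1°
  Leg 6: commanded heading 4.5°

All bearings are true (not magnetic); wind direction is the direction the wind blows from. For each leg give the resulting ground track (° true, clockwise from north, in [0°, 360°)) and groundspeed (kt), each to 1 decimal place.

Leg 1: heading 277.9°; drift +1.7° → track 279.6°, groundspeed 244.9 kt
Leg 2: heading 17.1°; drift -2.1° → track 15.0°, groundspeed 243.0 kt
Leg 3: heading 170.0°; drift +1.3° → track 171.3°, groundspeed 227.3 kt
Leg 4: heading 2.4°; drift -1.7° → track 0.7°, groundspeed 245.1 kt
Leg 5: heading 348.1°; drift -1.2° → track 346.9°, groundspeed 246.5 kt
Leg 6: heading 4.5°; drift -1.8° → track 2.7°, groundspeed 244.8 kt

Leg 1: track=279.6°, groundspeed=244.9 kt
Leg 2: track=15.0°, groundspeed=243.0 kt
Leg 3: track=171.3°, groundspeed=227.3 kt
Leg 4: track=0.7°, groundspeed=245.1 kt
Leg 5: track=346.9°, groundspeed=246.5 kt
Leg 6: track=2.7°, groundspeed=244.8 kt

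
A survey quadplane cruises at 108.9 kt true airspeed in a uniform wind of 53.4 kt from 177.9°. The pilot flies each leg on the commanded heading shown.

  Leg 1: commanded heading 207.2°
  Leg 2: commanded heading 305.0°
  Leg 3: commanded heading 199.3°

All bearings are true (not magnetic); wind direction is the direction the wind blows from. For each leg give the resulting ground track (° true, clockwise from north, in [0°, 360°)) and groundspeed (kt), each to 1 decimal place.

Leg 1: track=229.9°, groundspeed=67.6 kt
Leg 2: track=321.8°, groundspeed=147.4 kt
Leg 3: track=217.5°, groundspeed=62.3 kt

Leg 1: heading 207.2°; drift +22.7° → track 229.9°, groundspeed 67.6 kt
Leg 2: heading 305.0°; drift +16.8° → track 321.8°, groundspeed 147.4 kt
Leg 3: heading 199.3°; drift +18.2° → track 217.5°, groundspeed 62.3 kt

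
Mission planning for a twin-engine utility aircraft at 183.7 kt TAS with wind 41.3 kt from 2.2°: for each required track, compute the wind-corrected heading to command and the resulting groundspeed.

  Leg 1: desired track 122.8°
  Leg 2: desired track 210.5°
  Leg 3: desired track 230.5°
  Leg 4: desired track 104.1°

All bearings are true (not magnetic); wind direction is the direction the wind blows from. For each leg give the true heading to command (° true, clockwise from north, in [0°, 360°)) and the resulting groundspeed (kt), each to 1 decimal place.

Leg 1: heading=111.6°, groundspeed=201.3 kt
Leg 2: heading=216.6°, groundspeed=219.0 kt
Leg 3: heading=240.2°, groundspeed=208.6 kt
Leg 4: heading=91.4°, groundspeed=187.7 kt

Leg 1: desired track 122.8°; wind correction -11.2° → command heading 111.6°, groundspeed 201.3 kt
Leg 2: desired track 210.5°; wind correction +6.1° → command heading 216.6°, groundspeed 219.0 kt
Leg 3: desired track 230.5°; wind correction +9.7° → command heading 240.2°, groundspeed 208.6 kt
Leg 4: desired track 104.1°; wind correction -12.7° → command heading 91.4°, groundspeed 187.7 kt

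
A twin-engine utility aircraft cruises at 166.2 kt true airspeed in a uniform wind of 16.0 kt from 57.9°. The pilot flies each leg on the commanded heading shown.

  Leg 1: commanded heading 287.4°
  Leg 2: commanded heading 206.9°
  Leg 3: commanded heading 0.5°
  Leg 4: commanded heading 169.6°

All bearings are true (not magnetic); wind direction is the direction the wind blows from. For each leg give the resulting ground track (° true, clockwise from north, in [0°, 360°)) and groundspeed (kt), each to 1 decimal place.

Leg 1: heading 287.4°; drift -3.9° → track 283.5°, groundspeed 177.0 kt
Leg 2: heading 206.9°; drift +2.6° → track 209.5°, groundspeed 180.1 kt
Leg 3: heading 0.5°; drift -4.9° → track 355.6°, groundspeed 158.2 kt
Leg 4: heading 169.6°; drift +4.9° → track 174.5°, groundspeed 172.8 kt

Leg 1: track=283.5°, groundspeed=177.0 kt
Leg 2: track=209.5°, groundspeed=180.1 kt
Leg 3: track=355.6°, groundspeed=158.2 kt
Leg 4: track=174.5°, groundspeed=172.8 kt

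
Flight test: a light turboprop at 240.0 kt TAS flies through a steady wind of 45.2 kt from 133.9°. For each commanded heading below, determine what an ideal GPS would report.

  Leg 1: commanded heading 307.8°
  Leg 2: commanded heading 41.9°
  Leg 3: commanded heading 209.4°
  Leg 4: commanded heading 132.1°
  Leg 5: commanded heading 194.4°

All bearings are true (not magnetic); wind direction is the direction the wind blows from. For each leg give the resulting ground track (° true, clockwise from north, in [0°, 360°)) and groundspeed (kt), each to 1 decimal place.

Leg 1: track=308.8°, groundspeed=285.0 kt
Leg 2: track=31.3°, groundspeed=245.8 kt
Leg 3: track=220.2°, groundspeed=232.8 kt
Leg 4: track=131.7°, groundspeed=194.8 kt
Leg 5: track=204.6°, groundspeed=221.3 kt

Leg 1: heading 307.8°; drift +1.0° → track 308.8°, groundspeed 285.0 kt
Leg 2: heading 41.9°; drift -10.6° → track 31.3°, groundspeed 245.8 kt
Leg 3: heading 209.4°; drift +10.8° → track 220.2°, groundspeed 232.8 kt
Leg 4: heading 132.1°; drift -0.4° → track 131.7°, groundspeed 194.8 kt
Leg 5: heading 194.4°; drift +10.2° → track 204.6°, groundspeed 221.3 kt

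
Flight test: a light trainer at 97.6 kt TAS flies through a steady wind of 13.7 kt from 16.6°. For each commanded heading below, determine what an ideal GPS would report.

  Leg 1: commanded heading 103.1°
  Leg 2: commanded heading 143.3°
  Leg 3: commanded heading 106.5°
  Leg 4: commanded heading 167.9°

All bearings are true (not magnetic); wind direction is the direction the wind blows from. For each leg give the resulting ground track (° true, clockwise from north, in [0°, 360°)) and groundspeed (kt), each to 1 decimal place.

Leg 1: heading 103.1°; drift +8.0° → track 111.1°, groundspeed 97.7 kt
Leg 2: heading 143.3°; drift +5.9° → track 149.2°, groundspeed 106.4 kt
Leg 3: heading 106.5°; drift +8.0° → track 114.5°, groundspeed 98.5 kt
Leg 4: heading 167.9°; drift +3.4° → track 171.3°, groundspeed 109.8 kt

Leg 1: track=111.1°, groundspeed=97.7 kt
Leg 2: track=149.2°, groundspeed=106.4 kt
Leg 3: track=114.5°, groundspeed=98.5 kt
Leg 4: track=171.3°, groundspeed=109.8 kt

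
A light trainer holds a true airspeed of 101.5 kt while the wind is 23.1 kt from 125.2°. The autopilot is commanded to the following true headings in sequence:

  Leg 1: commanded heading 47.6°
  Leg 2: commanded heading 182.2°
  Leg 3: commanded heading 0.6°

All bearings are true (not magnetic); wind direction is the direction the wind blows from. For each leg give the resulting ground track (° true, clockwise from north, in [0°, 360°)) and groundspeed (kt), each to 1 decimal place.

Leg 1: track=34.4°, groundspeed=99.1 kt
Leg 2: track=194.5°, groundspeed=91.0 kt
Leg 3: track=351.2°, groundspeed=116.2 kt

Leg 1: heading 47.6°; drift -13.2° → track 34.4°, groundspeed 99.1 kt
Leg 2: heading 182.2°; drift +12.3° → track 194.5°, groundspeed 91.0 kt
Leg 3: heading 0.6°; drift -9.4° → track 351.2°, groundspeed 116.2 kt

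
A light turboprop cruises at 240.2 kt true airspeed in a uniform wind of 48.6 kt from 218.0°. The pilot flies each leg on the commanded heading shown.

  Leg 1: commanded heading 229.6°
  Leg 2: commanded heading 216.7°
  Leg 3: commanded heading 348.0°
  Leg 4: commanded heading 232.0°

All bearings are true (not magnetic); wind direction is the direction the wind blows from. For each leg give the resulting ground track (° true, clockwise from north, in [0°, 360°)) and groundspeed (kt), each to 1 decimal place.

Leg 1: heading 229.6°; drift +2.9° → track 232.5°, groundspeed 192.8 kt
Leg 2: heading 216.7°; drift -0.3° → track 216.4°, groundspeed 191.6 kt
Leg 3: heading 348.0°; drift +7.8° → track 355.8°, groundspeed 274.0 kt
Leg 4: heading 232.0°; drift +3.5° → track 235.5°, groundspeed 193.4 kt

Leg 1: track=232.5°, groundspeed=192.8 kt
Leg 2: track=216.4°, groundspeed=191.6 kt
Leg 3: track=355.8°, groundspeed=274.0 kt
Leg 4: track=235.5°, groundspeed=193.4 kt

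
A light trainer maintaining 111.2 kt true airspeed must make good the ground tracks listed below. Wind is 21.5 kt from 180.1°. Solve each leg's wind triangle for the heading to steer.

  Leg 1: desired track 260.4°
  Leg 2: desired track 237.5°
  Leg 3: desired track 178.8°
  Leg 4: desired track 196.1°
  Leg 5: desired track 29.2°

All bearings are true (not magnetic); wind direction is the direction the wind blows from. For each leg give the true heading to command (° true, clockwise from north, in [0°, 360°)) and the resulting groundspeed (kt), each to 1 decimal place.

Leg 1: heading=249.4°, groundspeed=105.5 kt
Leg 2: heading=228.1°, groundspeed=98.1 kt
Leg 3: heading=179.1°, groundspeed=89.7 kt
Leg 4: heading=193.0°, groundspeed=90.4 kt
Leg 5: heading=34.6°, groundspeed=129.5 kt

Leg 1: desired track 260.4°; wind correction -11.0° → command heading 249.4°, groundspeed 105.5 kt
Leg 2: desired track 237.5°; wind correction -9.4° → command heading 228.1°, groundspeed 98.1 kt
Leg 3: desired track 178.8°; wind correction +0.3° → command heading 179.1°, groundspeed 89.7 kt
Leg 4: desired track 196.1°; wind correction -3.1° → command heading 193.0°, groundspeed 90.4 kt
Leg 5: desired track 29.2°; wind correction +5.4° → command heading 34.6°, groundspeed 129.5 kt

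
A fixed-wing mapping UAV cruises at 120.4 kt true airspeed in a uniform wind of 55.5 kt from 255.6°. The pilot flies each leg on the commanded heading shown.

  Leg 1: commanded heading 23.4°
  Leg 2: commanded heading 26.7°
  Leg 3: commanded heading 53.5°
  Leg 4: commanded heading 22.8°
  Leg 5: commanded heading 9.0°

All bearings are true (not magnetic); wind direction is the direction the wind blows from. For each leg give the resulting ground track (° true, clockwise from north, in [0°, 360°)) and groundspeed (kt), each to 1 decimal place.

Leg 1: heading 23.4°; drift +15.9° → track 39.3°, groundspeed 160.5 kt
Leg 2: heading 26.7°; drift +14.9° → track 41.6°, groundspeed 162.4 kt
Leg 3: heading 53.5°; drift +6.9° → track 60.4°, groundspeed 173.1 kt
Leg 4: heading 22.8°; drift +16.0° → track 38.8°, groundspeed 160.2 kt
Leg 5: heading 9.0°; drift +19.7° → track 28.7°, groundspeed 151.3 kt

Leg 1: track=39.3°, groundspeed=160.5 kt
Leg 2: track=41.6°, groundspeed=162.4 kt
Leg 3: track=60.4°, groundspeed=173.1 kt
Leg 4: track=38.8°, groundspeed=160.2 kt
Leg 5: track=28.7°, groundspeed=151.3 kt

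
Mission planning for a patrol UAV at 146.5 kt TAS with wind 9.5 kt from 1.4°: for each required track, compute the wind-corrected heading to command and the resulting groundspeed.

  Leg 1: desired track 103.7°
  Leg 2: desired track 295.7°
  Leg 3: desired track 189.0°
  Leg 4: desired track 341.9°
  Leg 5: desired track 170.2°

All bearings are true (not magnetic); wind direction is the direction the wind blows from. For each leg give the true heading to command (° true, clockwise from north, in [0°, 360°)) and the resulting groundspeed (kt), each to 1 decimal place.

Leg 1: heading=100.1°, groundspeed=148.2 kt
Leg 2: heading=299.1°, groundspeed=142.3 kt
Leg 3: heading=189.5°, groundspeed=155.9 kt
Leg 4: heading=343.1°, groundspeed=137.5 kt
Leg 5: heading=169.5°, groundspeed=155.8 kt

Leg 1: desired track 103.7°; wind correction -3.6° → command heading 100.1°, groundspeed 148.2 kt
Leg 2: desired track 295.7°; wind correction +3.4° → command heading 299.1°, groundspeed 142.3 kt
Leg 3: desired track 189.0°; wind correction +0.5° → command heading 189.5°, groundspeed 155.9 kt
Leg 4: desired track 341.9°; wind correction +1.2° → command heading 343.1°, groundspeed 137.5 kt
Leg 5: desired track 170.2°; wind correction -0.7° → command heading 169.5°, groundspeed 155.8 kt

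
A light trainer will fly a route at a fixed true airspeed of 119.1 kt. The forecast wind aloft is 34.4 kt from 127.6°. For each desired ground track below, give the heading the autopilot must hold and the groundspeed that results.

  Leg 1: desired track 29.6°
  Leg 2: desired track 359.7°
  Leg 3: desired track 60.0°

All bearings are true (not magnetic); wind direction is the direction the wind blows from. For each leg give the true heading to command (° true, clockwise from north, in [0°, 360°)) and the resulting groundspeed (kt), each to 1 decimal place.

Leg 1: heading=46.2°, groundspeed=118.9 kt
Leg 2: heading=12.9°, groundspeed=137.1 kt
Leg 3: heading=75.5°, groundspeed=101.7 kt

Leg 1: desired track 29.6°; wind correction +16.6° → command heading 46.2°, groundspeed 118.9 kt
Leg 2: desired track 359.7°; wind correction +13.2° → command heading 12.9°, groundspeed 137.1 kt
Leg 3: desired track 60.0°; wind correction +15.5° → command heading 75.5°, groundspeed 101.7 kt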